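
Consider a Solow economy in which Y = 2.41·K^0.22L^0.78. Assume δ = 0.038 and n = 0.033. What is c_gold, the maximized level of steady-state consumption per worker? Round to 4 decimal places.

c_gold ≈ 3.3143

Capital per worker breaks even when investment replaces (n + δ)·k; here n + δ = 0.071.
Golden rule sets MPK = n+δ: 0.22·2.41·k^(0.22−1) = 0.071, so k_gold = (0.22·2.41/0.071)^(1/0.78) ≈ 13.1663.
y_gold = 2.41·13.1663^0.22 ≈ 4.2491.
c_gold = y_gold − (n+δ)·k_gold = 4.2491 − 0.071·13.1663 ≈ 3.3143.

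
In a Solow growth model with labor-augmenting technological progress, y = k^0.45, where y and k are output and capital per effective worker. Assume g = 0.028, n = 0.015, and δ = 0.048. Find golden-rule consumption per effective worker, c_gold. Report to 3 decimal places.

c_gold ≈ 2.034

Break-even investment rate: n + g + δ = 0.015 + 0.028 + 0.048 = 0.091.
Golden rule sets MPK = n+g+δ: 0.45·k^(0.45−1) = 0.091, so k_gold = (0.45/0.091)^(1/0.55) ≈ 18.2864.
y_gold = 18.2864^0.45 ≈ 3.6979.
c_gold = y_gold − (n+g+δ)·k_gold = 3.6979 − 0.091·18.2864 ≈ 2.0339.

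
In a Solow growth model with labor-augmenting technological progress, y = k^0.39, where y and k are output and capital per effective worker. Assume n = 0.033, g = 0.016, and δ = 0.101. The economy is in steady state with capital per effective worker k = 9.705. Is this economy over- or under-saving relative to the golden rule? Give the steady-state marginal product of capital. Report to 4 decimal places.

over-saving; MPK ≈ 0.0975

Break-even investment rate: n + g + δ = 0.033 + 0.016 + 0.101 = 0.15.
MPK = 0.39·k^(0.39−1) = 0.39·9.705^(-0.61) ≈ 0.0975.
MPK < 0.15, so the economy is dynamically inefficient (over-saving).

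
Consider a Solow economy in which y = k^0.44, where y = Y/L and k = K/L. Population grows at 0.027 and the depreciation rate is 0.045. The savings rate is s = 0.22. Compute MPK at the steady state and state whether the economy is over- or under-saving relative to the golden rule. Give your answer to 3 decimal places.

Capital per worker breaks even when investment replaces (n + δ)·k; here n + δ = 0.072.
Steady-state k*: s·k^0.44 = 0.072·k gives k* = (0.22/0.072)^(1/0.56) ≈ 7.3491.
MPK = 0.44·7.3491^(-0.56) ≈ 0.1440.
MPK > n+δ = 0.072, so the economy is dynamically efficient (under-saving).

under-saving; MPK ≈ 0.144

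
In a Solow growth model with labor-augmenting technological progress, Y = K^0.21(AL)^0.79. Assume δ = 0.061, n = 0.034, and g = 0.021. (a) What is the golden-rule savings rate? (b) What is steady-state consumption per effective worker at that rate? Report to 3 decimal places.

(a) s_gold = 0.210; (b) c_gold ≈ 0.925

n + g + δ = 0.034 + 0.021 + 0.061 = 0.116.
For Cobb-Douglas, s_gold equals capital's share: s_gold = 0.21.
Setting f'(k) = n+g+δ gives 0.21·k^(0.21−1) = 0.116, hence k_gold = (0.21/0.116)^(1/0.79) ≈ 2.1197.
y_gold = 2.1197^0.21 ≈ 1.1709; c_gold = (1−0.21)·y_gold ≈ 0.9250.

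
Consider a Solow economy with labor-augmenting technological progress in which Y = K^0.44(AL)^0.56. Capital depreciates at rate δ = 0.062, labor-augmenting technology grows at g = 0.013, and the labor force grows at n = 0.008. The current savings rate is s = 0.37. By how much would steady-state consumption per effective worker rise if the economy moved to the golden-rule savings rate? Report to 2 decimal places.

Break-even investment rate: n + g + δ = 0.008 + 0.013 + 0.062 = 0.083.
Current steady state (s = 0.37): k* = (0.37/0.083)^(1/0.56) ≈ 14.4261, y* = 14.4261^0.44 ≈ 3.2361, c* = (1−0.37)·3.2361 ≈ 2.0388.
At the golden rule the marginal product of capital equals n+g+δ: 0.44·k^(0.44−1) = 0.083. Solving, k_gold = (0.44/0.083)^(1/0.56) ≈ 19.6574.
y_gold = 19.6574^0.44 ≈ 3.7081, c_gold = y_gold − 0.083·k_gold ≈ 2.0765.
Gain: Δc = 2.0765 − 2.0388 ≈ 0.0378.

Δc ≈ 0.04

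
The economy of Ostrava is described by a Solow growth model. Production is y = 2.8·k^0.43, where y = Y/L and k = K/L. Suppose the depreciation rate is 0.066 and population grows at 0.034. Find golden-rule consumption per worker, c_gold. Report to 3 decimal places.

c_gold ≈ 10.429

n + δ = 0.034 + 0.066 = 0.1.
Setting f'(k) = n+δ gives 0.43·2.8·k^(0.43−1) = 0.1, hence k_gold = (0.43·2.8/0.1)^(1/0.57) ≈ 78.6749.
y_gold = 2.8·78.6749^0.43 ≈ 18.2965.
c_gold = y_gold − (n+δ)·k_gold = 18.2965 − 0.1·78.6749 ≈ 10.4290.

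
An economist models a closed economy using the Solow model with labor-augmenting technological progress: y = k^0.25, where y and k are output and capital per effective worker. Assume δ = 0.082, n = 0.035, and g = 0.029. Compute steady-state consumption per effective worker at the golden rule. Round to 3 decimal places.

c_gold ≈ 0.897

n + g + δ = 0.035 + 0.029 + 0.082 = 0.146.
At the golden rule the marginal product of capital equals n+g+δ: 0.25·k^(0.25−1) = 0.146. Solving, k_gold = (0.25/0.146)^(1/0.75) ≈ 2.0486.
y_gold = 2.0486^0.25 ≈ 1.1964.
c_gold = y_gold − (n+g+δ)·k_gold = 1.1964 − 0.146·2.0486 ≈ 0.8973.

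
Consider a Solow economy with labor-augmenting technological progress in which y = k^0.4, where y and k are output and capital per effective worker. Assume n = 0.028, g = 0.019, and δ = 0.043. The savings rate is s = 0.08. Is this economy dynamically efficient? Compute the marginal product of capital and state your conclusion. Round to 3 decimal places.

n + g + δ = 0.028 + 0.019 + 0.043 = 0.09.
Steady-state k*: s·k^0.4 = 0.09·k gives k* = (0.08/0.09)^(1/0.6) ≈ 0.8218.
MPK = 0.4·0.8218^(-0.6) ≈ 0.4500.
MPK > n+g+δ = 0.09, so the economy is dynamically efficient (under-saving).

dynamically efficient; MPK ≈ 0.450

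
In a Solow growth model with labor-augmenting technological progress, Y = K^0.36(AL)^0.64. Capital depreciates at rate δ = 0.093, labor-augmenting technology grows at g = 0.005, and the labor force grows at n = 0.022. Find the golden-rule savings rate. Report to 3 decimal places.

s_gold = 0.360

n + g + δ = 0.022 + 0.005 + 0.093 = 0.12.
At the golden rule MPK = n+g+δ, and in any Cobb-Douglas steady state s = (n+g+δ)·k/y = MPK·k/y = capital's share 0.36.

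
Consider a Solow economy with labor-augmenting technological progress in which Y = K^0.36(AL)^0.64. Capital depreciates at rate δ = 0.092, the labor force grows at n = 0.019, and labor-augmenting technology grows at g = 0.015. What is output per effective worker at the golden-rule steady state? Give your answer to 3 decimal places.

y_gold ≈ 1.805

n + g + δ = 0.019 + 0.015 + 0.092 = 0.126.
Golden rule sets MPK = n+g+δ: 0.36·k^(0.36−1) = 0.126, so k_gold = (0.36/0.126)^(1/0.64) ≈ 5.1570.
Output: y_gold = k_gold^0.36 = 5.1570^0.36 ≈ 1.8049.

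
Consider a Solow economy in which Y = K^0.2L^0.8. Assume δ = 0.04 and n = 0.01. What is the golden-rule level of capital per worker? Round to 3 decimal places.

Break-even investment rate: n + δ = 0.01 + 0.04 = 0.05.
At the golden rule the marginal product of capital equals n+δ: 0.2·k^(0.2−1) = 0.05. Solving, k_gold = (0.2/0.05)^(1/0.8) ≈ 5.6569.

k_gold ≈ 5.657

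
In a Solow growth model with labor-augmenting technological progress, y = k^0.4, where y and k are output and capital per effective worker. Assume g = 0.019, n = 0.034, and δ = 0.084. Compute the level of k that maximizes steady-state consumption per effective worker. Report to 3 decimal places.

k_gold ≈ 5.964

n + g + δ = 0.034 + 0.019 + 0.084 = 0.137.
At the golden rule the marginal product of capital equals n+g+δ: 0.4·k^(0.4−1) = 0.137. Solving, k_gold = (0.4/0.137)^(1/0.6) ≈ 5.9644.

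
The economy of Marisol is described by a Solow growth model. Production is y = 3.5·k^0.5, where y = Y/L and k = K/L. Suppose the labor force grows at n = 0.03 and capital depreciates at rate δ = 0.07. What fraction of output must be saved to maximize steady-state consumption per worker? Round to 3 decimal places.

s_gold = 0.500

Break-even investment rate: n + δ = 0.03 + 0.07 = 0.1.
At the golden rule MPK = n+δ, and in any Cobb-Douglas steady state s = (n+δ)·k/y = MPK·k/y = capital's share 0.5.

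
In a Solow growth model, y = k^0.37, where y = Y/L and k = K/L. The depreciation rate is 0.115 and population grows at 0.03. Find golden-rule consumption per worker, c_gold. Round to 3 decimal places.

The effective depreciation rate is n + δ = 0.03 + 0.115 = 0.145.
Maximizing c = f(k) − (n+δ)·k gives f'(k) = n+δ, i.e. 0.37·k^(0.37−1) = 0.145, so k_gold = (0.37/0.145)^(1/0.63) ≈ 4.4235.
y_gold = 4.4235^0.37 ≈ 1.7335.
c_gold = y_gold − (n+δ)·k_gold = 1.7335 − 0.145·4.4235 ≈ 1.0921.

c_gold ≈ 1.092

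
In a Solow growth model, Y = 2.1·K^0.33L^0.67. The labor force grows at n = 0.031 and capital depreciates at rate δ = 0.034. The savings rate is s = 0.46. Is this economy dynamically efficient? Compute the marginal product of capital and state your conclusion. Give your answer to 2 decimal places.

dynamically inefficient; MPK ≈ 0.05

n + δ = 0.031 + 0.034 = 0.065.
Steady-state k*: s·A·k^0.33 = 0.065·k gives k* = (0.46·2.1/0.065)^(1/0.67) ≈ 56.1499.
MPK = 0.33·2.1·56.1499^(-0.67) ≈ 0.0466.
MPK < n+δ = 0.065, so the economy is dynamically inefficient (over-saving).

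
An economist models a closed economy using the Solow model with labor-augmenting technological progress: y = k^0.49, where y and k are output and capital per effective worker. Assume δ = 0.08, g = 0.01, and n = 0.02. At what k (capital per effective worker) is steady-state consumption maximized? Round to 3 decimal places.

The effective depreciation rate is n + g + δ = 0.02 + 0.01 + 0.08 = 0.11.
Maximizing c = f(k) − (n+g+δ)·k gives f'(k) = n+g+δ, i.e. 0.49·k^(0.49−1) = 0.11, so k_gold = (0.49/0.11)^(1/0.51) ≈ 18.7139.

k_gold ≈ 18.714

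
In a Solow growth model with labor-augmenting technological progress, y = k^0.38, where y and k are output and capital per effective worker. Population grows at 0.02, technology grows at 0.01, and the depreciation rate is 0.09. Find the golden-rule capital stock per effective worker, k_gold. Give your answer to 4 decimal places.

k_gold ≈ 6.4183

n + g + δ = 0.02 + 0.01 + 0.09 = 0.12.
Golden rule sets MPK = n+g+δ: 0.38·k^(0.38−1) = 0.12, so k_gold = (0.38/0.12)^(1/0.62) ≈ 6.4183.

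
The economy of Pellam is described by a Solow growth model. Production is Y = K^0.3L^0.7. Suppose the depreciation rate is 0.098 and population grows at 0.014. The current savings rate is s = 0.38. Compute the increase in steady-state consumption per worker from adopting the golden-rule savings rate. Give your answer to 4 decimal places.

Δc ≈ 0.0212

Break-even investment rate: n + δ = 0.014 + 0.098 = 0.112.
Current steady state (s = 0.38): k* = (0.38/0.112)^(1/0.7) ≈ 5.7273, y* = 5.7273^0.3 ≈ 1.6880, c* = (1−0.38)·1.6880 ≈ 1.0466.
At the golden rule the marginal product of capital equals n+δ: 0.3·k^(0.3−1) = 0.112. Solving, k_gold = (0.3/0.112)^(1/0.7) ≈ 4.0859.
y_gold = 4.0859^0.3 ≈ 1.5254, c_gold = y_gold − 0.112·k_gold ≈ 1.0678.
Gain: Δc = 1.0678 − 1.0466 ≈ 0.0212.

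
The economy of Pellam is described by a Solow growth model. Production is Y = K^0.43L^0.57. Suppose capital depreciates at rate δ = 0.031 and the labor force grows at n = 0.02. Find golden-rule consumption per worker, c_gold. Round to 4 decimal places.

Break-even investment rate: n + δ = 0.02 + 0.031 = 0.051.
Golden rule sets MPK = n+δ: 0.43·k^(0.43−1) = 0.051, so k_gold = (0.43/0.051)^(1/0.57) ≈ 42.1098.
y_gold = 42.1098^0.43 ≈ 4.9944.
c_gold = y_gold − (n+δ)·k_gold = 4.9944 − 0.051·42.1098 ≈ 2.8468.

c_gold ≈ 2.8468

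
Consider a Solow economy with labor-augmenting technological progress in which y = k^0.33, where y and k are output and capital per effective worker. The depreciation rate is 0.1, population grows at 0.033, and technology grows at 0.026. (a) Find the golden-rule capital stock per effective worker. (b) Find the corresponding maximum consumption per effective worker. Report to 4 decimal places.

n + g + δ = 0.033 + 0.026 + 0.1 = 0.159.
Maximizing c = f(k) − (n+g+δ)·k gives f'(k) = n+g+δ, i.e. 0.33·k^(0.33−1) = 0.159, so k_gold = (0.33/0.159)^(1/0.67) ≈ 2.9738.
y_gold = 2.9738^0.33 ≈ 1.4328; c_gold = y_gold − 0.159·k_gold ≈ 0.9600.

(a) k_gold ≈ 2.9738; (b) c_gold ≈ 0.9600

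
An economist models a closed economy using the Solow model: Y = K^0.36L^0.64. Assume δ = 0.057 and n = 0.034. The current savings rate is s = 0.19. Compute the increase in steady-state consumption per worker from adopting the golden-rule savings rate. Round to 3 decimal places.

Δc ≈ 0.162

The effective depreciation rate is n + δ = 0.034 + 0.057 = 0.091.
Current steady state (s = 0.19): k* = (0.19/0.091)^(1/0.64) ≈ 3.1590, y* = 3.1590^0.36 ≈ 1.5130, c* = (1−0.19)·1.5130 ≈ 1.2255.
Golden rule sets MPK = n+δ: 0.36·k^(0.36−1) = 0.091, so k_gold = (0.36/0.091)^(1/0.64) ≈ 8.5747.
y_gold = 8.5747^0.36 ≈ 2.1675, c_gold = y_gold − 0.091·k_gold ≈ 1.3872.
Gain: Δc = 1.3872 − 1.2255 ≈ 0.1617.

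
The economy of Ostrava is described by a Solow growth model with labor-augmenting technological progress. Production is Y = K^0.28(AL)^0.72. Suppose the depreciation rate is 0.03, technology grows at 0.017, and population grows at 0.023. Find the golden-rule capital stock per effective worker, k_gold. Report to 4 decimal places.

Capital per effective worker breaks even when investment replaces (n + g + δ)·k; here n + g + δ = 0.07.
Setting f'(k) = n+g+δ gives 0.28·k^(0.28−1) = 0.07, hence k_gold = (0.28/0.07)^(1/0.72) ≈ 6.8580.

k_gold ≈ 6.8580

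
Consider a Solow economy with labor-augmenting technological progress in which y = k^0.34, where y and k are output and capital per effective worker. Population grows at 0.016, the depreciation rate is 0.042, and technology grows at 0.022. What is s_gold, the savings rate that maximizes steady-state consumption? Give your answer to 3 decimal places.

s_gold = 0.340

Capital per effective worker breaks even when investment replaces (n + g + δ)·k; here n + g + δ = 0.08.
At the golden rule MPK = n+g+δ, and in any Cobb-Douglas steady state s = (n+g+δ)·k/y = MPK·k/y = capital's share 0.34.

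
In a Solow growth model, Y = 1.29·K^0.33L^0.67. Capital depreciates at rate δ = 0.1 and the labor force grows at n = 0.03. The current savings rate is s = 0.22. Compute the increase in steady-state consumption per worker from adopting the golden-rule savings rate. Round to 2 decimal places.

The effective depreciation rate is n + δ = 0.03 + 0.1 = 0.13.
Current steady state (s = 0.22): k* = (0.22·1.29/0.13)^(1/0.67) ≈ 3.2068, y* = 1.29·3.2068^0.33 ≈ 1.8949, c* = (1−0.22)·1.8949 ≈ 1.4780.
Golden rule sets MPK = n+δ: 0.33·1.29·k^(0.33−1) = 0.13, so k_gold = (0.33·1.29/0.13)^(1/0.67) ≈ 5.8735.
y_gold = 1.29·5.8735^0.33 ≈ 2.3138, c_gold = y_gold − 0.13·k_gold ≈ 1.5502.
Gain: Δc = 1.5502 − 1.4780 ≈ 0.0722.

Δc ≈ 0.07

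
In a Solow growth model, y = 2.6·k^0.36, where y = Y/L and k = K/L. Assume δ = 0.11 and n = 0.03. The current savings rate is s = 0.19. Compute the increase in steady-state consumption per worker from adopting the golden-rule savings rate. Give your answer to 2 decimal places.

Δc ≈ 0.56

The effective depreciation rate is n + δ = 0.03 + 0.11 = 0.14.
Current steady state (s = 0.19): k* = (0.19·2.6/0.14)^(1/0.64) ≈ 7.1717, y* = 2.6·7.1717^0.36 ≈ 5.2844, c* = (1−0.19)·5.2844 ≈ 4.2804.
Golden rule sets MPK = n+δ: 0.36·2.6·k^(0.36−1) = 0.14, so k_gold = (0.36·2.6/0.14)^(1/0.64) ≈ 19.4668.
y_gold = 2.6·19.4668^0.36 ≈ 7.5704, c_gold = y_gold − 0.14·k_gold ≈ 4.8451.
Gain: Δc = 4.8451 − 4.2804 ≈ 0.5647.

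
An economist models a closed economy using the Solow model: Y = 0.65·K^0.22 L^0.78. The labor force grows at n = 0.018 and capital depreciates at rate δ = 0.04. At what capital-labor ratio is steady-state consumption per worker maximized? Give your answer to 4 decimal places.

Capital per worker breaks even when investment replaces (n + δ)·k; here n + δ = 0.058.
Setting f'(k) = n+δ gives 0.22·0.65·k^(0.22−1) = 0.058, hence k_gold = (0.22·0.65/0.058)^(1/0.78) ≈ 3.1801.

k_gold ≈ 3.1801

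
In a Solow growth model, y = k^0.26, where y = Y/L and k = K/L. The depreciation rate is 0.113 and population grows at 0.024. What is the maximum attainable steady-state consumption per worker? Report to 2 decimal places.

n + δ = 0.024 + 0.113 = 0.137.
Setting f'(k) = n+δ gives 0.26·k^(0.26−1) = 0.137, hence k_gold = (0.26/0.137)^(1/0.74) ≈ 2.3769.
y_gold = 2.3769^0.26 ≈ 1.2525.
c_gold = y_gold − (n+δ)·k_gold = 1.2525 − 0.137·2.3769 ≈ 0.9268.

c_gold ≈ 0.93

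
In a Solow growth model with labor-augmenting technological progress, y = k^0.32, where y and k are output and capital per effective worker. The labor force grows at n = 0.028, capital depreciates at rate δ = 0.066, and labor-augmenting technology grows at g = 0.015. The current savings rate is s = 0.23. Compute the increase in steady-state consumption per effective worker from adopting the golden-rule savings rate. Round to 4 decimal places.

Capital per effective worker breaks even when investment replaces (n + g + δ)·k; here n + g + δ = 0.109.
Current steady state (s = 0.23): k* = (0.23/0.109)^(1/0.68) ≈ 2.9986, y* = 2.9986^0.32 ≈ 1.4211, c* = (1−0.23)·1.4211 ≈ 1.0942.
Golden rule sets MPK = n+g+δ: 0.32·k^(0.32−1) = 0.109, so k_gold = (0.32/0.109)^(1/0.68) ≈ 4.8734.
y_gold = 4.8734^0.32 ≈ 1.6600, c_gold = y_gold − 0.109·k_gold ≈ 1.1288.
Gain: Δc = 1.1288 − 1.0942 ≈ 0.0346.

Δc ≈ 0.0346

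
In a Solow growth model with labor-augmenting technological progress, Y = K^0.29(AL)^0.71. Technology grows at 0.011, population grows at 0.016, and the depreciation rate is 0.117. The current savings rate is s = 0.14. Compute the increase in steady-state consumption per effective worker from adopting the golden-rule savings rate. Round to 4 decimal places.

Δc ≈ 0.0949

Capital per effective worker breaks even when investment replaces (n + g + δ)·k; here n + g + δ = 0.144.
Current steady state (s = 0.14): k* = (0.14/0.144)^(1/0.71) ≈ 0.9611, y* = 0.9611^0.29 ≈ 0.9886, c* = (1−0.14)·0.9886 ≈ 0.8502.
Setting f'(k) = n+g+δ gives 0.29·k^(0.29−1) = 0.144, hence k_gold = (0.29/0.144)^(1/0.71) ≈ 2.6805.
y_gold = 2.6805^0.29 ≈ 1.3310, c_gold = y_gold − 0.144·k_gold ≈ 0.9450.
Gain: Δc = 0.9450 − 0.8502 ≈ 0.0949.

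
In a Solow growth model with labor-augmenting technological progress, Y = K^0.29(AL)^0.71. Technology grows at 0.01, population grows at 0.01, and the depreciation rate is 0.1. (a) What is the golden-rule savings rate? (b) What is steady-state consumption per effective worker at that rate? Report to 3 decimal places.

(a) s_gold = 0.290; (b) c_gold ≈ 1.018

The effective depreciation rate is n + g + δ = 0.01 + 0.01 + 0.1 = 0.12.
For Cobb-Douglas, s_gold equals capital's share: s_gold = 0.29.
Setting f'(k) = n+g+δ gives 0.29·k^(0.29−1) = 0.12, hence k_gold = (0.29/0.12)^(1/0.71) ≈ 3.4653.
y_gold = 3.4653^0.29 ≈ 1.4339; c_gold = (1−0.29)·y_gold ≈ 1.0181.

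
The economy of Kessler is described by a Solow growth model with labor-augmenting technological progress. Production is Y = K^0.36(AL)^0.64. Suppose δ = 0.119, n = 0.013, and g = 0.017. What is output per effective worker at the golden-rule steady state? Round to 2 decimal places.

y_gold ≈ 1.64

Break-even investment rate: n + g + δ = 0.013 + 0.017 + 0.119 = 0.149.
At the golden rule the marginal product of capital equals n+g+δ: 0.36·k^(0.36−1) = 0.149. Solving, k_gold = (0.36/0.149)^(1/0.64) ≈ 3.9684.
Output: y_gold = k_gold^0.36 = 3.9684^0.36 ≈ 1.6425.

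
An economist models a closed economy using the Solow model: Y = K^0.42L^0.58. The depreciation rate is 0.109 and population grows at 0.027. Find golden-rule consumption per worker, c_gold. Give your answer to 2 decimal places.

Break-even investment rate: n + δ = 0.027 + 0.109 = 0.136.
Golden rule sets MPK = n+δ: 0.42·k^(0.42−1) = 0.136, so k_gold = (0.42/0.136)^(1/0.58) ≈ 6.9876.
y_gold = 6.9876^0.42 ≈ 2.2627.
c_gold = y_gold − (n+δ)·k_gold = 2.2627 − 0.136·6.9876 ≈ 1.3123.

c_gold ≈ 1.31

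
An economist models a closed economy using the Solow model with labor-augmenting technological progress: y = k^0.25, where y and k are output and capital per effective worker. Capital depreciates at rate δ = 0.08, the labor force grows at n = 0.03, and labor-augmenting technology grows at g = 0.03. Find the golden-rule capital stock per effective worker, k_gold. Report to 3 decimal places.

k_gold ≈ 2.166

n + g + δ = 0.03 + 0.03 + 0.08 = 0.14.
Setting f'(k) = n+g+δ gives 0.25·k^(0.25−1) = 0.14, hence k_gold = (0.25/0.14)^(1/0.75) ≈ 2.1665.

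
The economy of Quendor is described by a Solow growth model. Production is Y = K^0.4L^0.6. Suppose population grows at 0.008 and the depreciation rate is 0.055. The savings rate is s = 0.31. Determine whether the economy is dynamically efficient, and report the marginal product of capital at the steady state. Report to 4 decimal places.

dynamically efficient; MPK ≈ 0.0813

The effective depreciation rate is n + δ = 0.008 + 0.055 = 0.063.
Steady-state k*: s·k^0.4 = 0.063·k gives k* = (0.31/0.063)^(1/0.6) ≈ 14.2354.
MPK = 0.4·14.2354^(-0.6) ≈ 0.0813.
MPK > n+δ = 0.063, so the economy is dynamically efficient (under-saving).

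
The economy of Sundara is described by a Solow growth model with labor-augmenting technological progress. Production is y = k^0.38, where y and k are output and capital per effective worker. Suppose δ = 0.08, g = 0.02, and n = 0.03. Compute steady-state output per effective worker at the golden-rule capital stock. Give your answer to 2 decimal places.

Break-even investment rate: n + g + δ = 0.03 + 0.02 + 0.08 = 0.13.
Golden rule sets MPK = n+g+δ: 0.38·k^(0.38−1) = 0.13, so k_gold = (0.38/0.13)^(1/0.62) ≈ 5.6410.
Output: y_gold = k_gold^0.38 = 5.6410^0.38 ≈ 1.9298.

y_gold ≈ 1.93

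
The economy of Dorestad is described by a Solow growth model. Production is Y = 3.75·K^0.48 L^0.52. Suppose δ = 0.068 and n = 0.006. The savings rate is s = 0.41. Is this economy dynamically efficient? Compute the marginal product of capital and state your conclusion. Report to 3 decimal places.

The effective depreciation rate is n + δ = 0.006 + 0.068 = 0.074.
Steady-state k*: s·A·k^0.48 = 0.074·k gives k* = (0.41·3.75/0.074)^(1/0.52) ≈ 341.8332.
MPK = 0.48·3.75·341.8332^(-0.52) ≈ 0.0866.
MPK > n+δ = 0.074, so the economy is dynamically efficient (under-saving).

dynamically efficient; MPK ≈ 0.087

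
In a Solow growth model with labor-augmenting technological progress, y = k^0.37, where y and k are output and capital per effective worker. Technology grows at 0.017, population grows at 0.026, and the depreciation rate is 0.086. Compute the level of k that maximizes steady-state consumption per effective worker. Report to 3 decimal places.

k_gold ≈ 5.326

n + g + δ = 0.026 + 0.017 + 0.086 = 0.129.
At the golden rule the marginal product of capital equals n+g+δ: 0.37·k^(0.37−1) = 0.129. Solving, k_gold = (0.37/0.129)^(1/0.63) ≈ 5.3256.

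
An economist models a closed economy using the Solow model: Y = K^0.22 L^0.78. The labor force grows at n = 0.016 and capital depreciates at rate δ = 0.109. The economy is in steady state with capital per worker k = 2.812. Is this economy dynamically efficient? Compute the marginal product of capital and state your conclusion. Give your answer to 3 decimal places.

n + δ = 0.016 + 0.109 = 0.125.
MPK = 0.22·k^(0.22−1) = 0.22·2.812^(-0.78) ≈ 0.0982.
MPK < 0.125, so the economy is dynamically inefficient (over-saving).

dynamically inefficient; MPK ≈ 0.098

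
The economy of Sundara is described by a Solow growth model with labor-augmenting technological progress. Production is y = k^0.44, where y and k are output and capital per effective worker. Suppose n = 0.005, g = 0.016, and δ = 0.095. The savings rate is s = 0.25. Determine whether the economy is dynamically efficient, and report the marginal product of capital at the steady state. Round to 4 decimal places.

Break-even investment rate: n + g + δ = 0.005 + 0.016 + 0.095 = 0.116.
Steady-state k*: s·k^0.44 = 0.116·k gives k* = (0.25/0.116)^(1/0.56) ≈ 3.9401.
MPK = 0.44·3.9401^(-0.56) ≈ 0.2042.
MPK > n+g+δ = 0.116, so the economy is dynamically efficient (under-saving).

dynamically efficient; MPK ≈ 0.2042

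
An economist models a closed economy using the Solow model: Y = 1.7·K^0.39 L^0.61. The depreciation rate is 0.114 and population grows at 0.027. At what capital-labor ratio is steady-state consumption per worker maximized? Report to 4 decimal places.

Capital per worker breaks even when investment replaces (n + δ)·k; here n + δ = 0.141.
Maximizing c = f(k) − (n+δ)·k gives f'(k) = n+δ, i.e. 0.39·1.7·k^(0.39−1) = 0.141, so k_gold = (0.39·1.7/0.141)^(1/0.61) ≈ 12.6509.

k_gold ≈ 12.6509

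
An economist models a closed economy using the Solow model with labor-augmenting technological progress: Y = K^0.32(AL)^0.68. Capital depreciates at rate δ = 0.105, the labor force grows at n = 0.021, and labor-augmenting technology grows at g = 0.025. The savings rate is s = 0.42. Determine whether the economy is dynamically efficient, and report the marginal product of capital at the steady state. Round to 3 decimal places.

The effective depreciation rate is n + g + δ = 0.021 + 0.025 + 0.105 = 0.151.
Steady-state k*: s·k^0.32 = 0.151·k gives k* = (0.42/0.151)^(1/0.68) ≈ 4.5013.
MPK = 0.32·4.5013^(-0.68) ≈ 0.1150.
MPK < n+g+δ = 0.151, so the economy is dynamically inefficient (over-saving).

dynamically inefficient; MPK ≈ 0.115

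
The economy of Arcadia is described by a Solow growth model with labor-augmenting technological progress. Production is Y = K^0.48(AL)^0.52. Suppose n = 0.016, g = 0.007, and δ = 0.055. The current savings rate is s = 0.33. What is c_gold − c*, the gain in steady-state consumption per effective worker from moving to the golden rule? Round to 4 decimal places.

Capital per effective worker breaks even when investment replaces (n + g + δ)·k; here n + g + δ = 0.078.
Current steady state (s = 0.33): k* = (0.33/0.078)^(1/0.52) ≈ 16.0196, y* = 16.0196^0.48 ≈ 3.7865, c* = (1−0.33)·3.7865 ≈ 2.5369.
Maximizing c = f(k) − (n+g+δ)·k gives f'(k) = n+g+δ, i.e. 0.48·k^(0.48−1) = 0.078, so k_gold = (0.48/0.078)^(1/0.52) ≈ 32.9298.
y_gold = 32.9298^0.48 ≈ 5.3511, c_gold = y_gold − 0.078·k_gold ≈ 2.7826.
Gain: Δc = 2.7826 − 2.5369 ≈ 0.2456.

Δc ≈ 0.2456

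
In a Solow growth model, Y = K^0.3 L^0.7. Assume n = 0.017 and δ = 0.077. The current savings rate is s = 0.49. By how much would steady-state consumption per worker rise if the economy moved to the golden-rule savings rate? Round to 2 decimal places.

Δc ≈ 0.12

Break-even investment rate: n + δ = 0.017 + 0.077 = 0.094.
Current steady state (s = 0.49): k* = (0.49/0.094)^(1/0.7) ≈ 10.5775, y* = 10.5775^0.3 ≈ 2.0292, c* = (1−0.49)·2.0292 ≈ 1.0349.
Maximizing c = f(k) − (n+δ)·k gives f'(k) = n+δ, i.e. 0.3·k^(0.3−1) = 0.094, so k_gold = (0.3/0.094)^(1/0.7) ≈ 5.2480.
y_gold = 5.2480^0.3 ≈ 1.6444, c_gold = y_gold − 0.094·k_gold ≈ 1.1511.
Gain: Δc = 1.1511 − 1.0349 ≈ 0.1162.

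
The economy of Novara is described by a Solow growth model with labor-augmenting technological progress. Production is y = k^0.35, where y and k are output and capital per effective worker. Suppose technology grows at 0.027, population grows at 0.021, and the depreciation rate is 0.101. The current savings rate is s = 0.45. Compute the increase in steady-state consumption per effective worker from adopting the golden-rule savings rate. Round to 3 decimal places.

Δc ≈ 0.032

Break-even investment rate: n + g + δ = 0.021 + 0.027 + 0.101 = 0.149.
Current steady state (s = 0.45): k* = (0.45/0.149)^(1/0.65) ≈ 5.4765, y* = 5.4765^0.35 ≈ 1.8133, c* = (1−0.45)·1.8133 ≈ 0.9973.
Maximizing c = f(k) − (n+g+δ)·k gives f'(k) = n+g+δ, i.e. 0.35·k^(0.35−1) = 0.149, so k_gold = (0.35/0.149)^(1/0.65) ≈ 3.7204.
y_gold = 3.7204^0.35 ≈ 1.5838, c_gold = y_gold − 0.149·k_gold ≈ 1.0295.
Gain: Δc = 1.0295 − 0.9973 ≈ 0.0322.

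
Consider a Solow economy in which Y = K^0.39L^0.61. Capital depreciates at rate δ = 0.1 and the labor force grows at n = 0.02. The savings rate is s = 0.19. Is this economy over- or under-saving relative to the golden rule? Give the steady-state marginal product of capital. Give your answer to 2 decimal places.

The effective depreciation rate is n + δ = 0.02 + 0.1 = 0.12.
Steady-state k*: s·k^0.39 = 0.12·k gives k* = (0.19/0.12)^(1/0.61) ≈ 2.1241.
MPK = 0.39·2.1241^(-0.61) ≈ 0.2463.
MPK > n+δ = 0.12, so the economy is dynamically efficient (under-saving).

under-saving; MPK ≈ 0.25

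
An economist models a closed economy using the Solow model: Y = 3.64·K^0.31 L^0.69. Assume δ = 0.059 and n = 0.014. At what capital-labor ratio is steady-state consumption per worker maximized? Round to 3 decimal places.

k_gold ≈ 52.892

Capital per worker breaks even when investment replaces (n + δ)·k; here n + δ = 0.073.
At the golden rule the marginal product of capital equals n+δ: 0.31·3.64·k^(0.31−1) = 0.073. Solving, k_gold = (0.31·3.64/0.073)^(1/0.69) ≈ 52.8922.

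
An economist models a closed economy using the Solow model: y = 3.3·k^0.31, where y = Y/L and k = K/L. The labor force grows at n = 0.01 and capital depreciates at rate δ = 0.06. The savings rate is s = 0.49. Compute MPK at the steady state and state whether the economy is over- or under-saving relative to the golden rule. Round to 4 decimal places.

n + δ = 0.01 + 0.06 = 0.07.
Steady-state k*: s·A·k^0.31 = 0.07·k gives k* = (0.49·3.3/0.07)^(1/0.69) ≈ 94.6780.
MPK = 0.31·3.3·94.6780^(-0.69) ≈ 0.0443.
MPK < n+δ = 0.07, so the economy is dynamically inefficient (over-saving).

over-saving; MPK ≈ 0.0443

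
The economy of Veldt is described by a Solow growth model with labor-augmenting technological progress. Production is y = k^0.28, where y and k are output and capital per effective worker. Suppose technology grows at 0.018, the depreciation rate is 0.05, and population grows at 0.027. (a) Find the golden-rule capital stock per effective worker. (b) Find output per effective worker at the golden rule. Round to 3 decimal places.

Break-even investment rate: n + g + δ = 0.027 + 0.018 + 0.05 = 0.095.
Maximizing c = f(k) − (n+g+δ)·k gives f'(k) = n+g+δ, i.e. 0.28·k^(0.28−1) = 0.095, so k_gold = (0.28/0.095)^(1/0.72) ≈ 4.4874.
y_gold = 4.4874^0.28 ≈ 1.5225.

(a) k_gold ≈ 4.487; (b) y_gold ≈ 1.523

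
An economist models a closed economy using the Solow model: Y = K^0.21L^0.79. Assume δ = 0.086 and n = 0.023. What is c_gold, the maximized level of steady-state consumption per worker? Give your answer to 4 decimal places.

Break-even investment rate: n + δ = 0.023 + 0.086 = 0.109.
Setting f'(k) = n+δ gives 0.21·k^(0.21−1) = 0.109, hence k_gold = (0.21/0.109)^(1/0.79) ≈ 2.2935.
y_gold = 2.2935^0.21 ≈ 1.1904.
c_gold = y_gold − (n+δ)·k_gold = 1.1904 − 0.109·2.2935 ≈ 0.9404.

c_gold ≈ 0.9404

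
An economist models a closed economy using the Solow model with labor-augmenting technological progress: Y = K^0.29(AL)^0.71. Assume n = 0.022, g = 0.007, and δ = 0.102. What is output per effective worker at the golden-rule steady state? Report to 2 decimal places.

The effective depreciation rate is n + g + δ = 0.022 + 0.007 + 0.102 = 0.131.
Golden rule sets MPK = n+g+δ: 0.29·k^(0.29−1) = 0.131, so k_gold = (0.29/0.131)^(1/0.71) ≈ 3.0626.
Output: y_gold = k_gold^0.29 = 3.0626^0.29 ≈ 1.3835.

y_gold ≈ 1.38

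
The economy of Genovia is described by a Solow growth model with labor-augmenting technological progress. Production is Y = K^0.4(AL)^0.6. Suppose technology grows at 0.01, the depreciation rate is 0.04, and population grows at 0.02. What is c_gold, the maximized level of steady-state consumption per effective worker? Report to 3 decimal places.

c_gold ≈ 1.918

Break-even investment rate: n + g + δ = 0.02 + 0.01 + 0.04 = 0.07.
Golden rule sets MPK = n+g+δ: 0.4·k^(0.4−1) = 0.07, so k_gold = (0.4/0.07)^(1/0.6) ≈ 18.2643.
y_gold = 18.2643^0.4 ≈ 3.1963.
c_gold = y_gold − (n+g+δ)·k_gold = 3.1963 − 0.07·18.2643 ≈ 1.9178.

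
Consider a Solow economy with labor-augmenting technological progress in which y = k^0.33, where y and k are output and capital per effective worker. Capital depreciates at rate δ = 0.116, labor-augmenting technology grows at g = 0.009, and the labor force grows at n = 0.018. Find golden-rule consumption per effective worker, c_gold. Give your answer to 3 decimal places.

c_gold ≈ 1.011

Break-even investment rate: n + g + δ = 0.018 + 0.009 + 0.116 = 0.143.
Setting f'(k) = n+g+δ gives 0.33·k^(0.33−1) = 0.143, hence k_gold = (0.33/0.143)^(1/0.67) ≈ 3.4838.
y_gold = 3.4838^0.33 ≈ 1.5097.
c_gold = y_gold − (n+g+δ)·k_gold = 1.5097 − 0.143·3.4838 ≈ 1.0115.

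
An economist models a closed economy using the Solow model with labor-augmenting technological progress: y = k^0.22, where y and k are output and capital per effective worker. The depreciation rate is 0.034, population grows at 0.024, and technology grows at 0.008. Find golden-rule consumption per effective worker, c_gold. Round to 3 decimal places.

The effective depreciation rate is n + g + δ = 0.024 + 0.008 + 0.034 = 0.066.
Golden rule sets MPK = n+g+δ: 0.22·k^(0.22−1) = 0.066, so k_gold = (0.22/0.066)^(1/0.78) ≈ 4.6812.
y_gold = 4.6812^0.22 ≈ 1.4044.
c_gold = y_gold − (n+g+δ)·k_gold = 1.4044 − 0.066·4.6812 ≈ 1.0954.

c_gold ≈ 1.095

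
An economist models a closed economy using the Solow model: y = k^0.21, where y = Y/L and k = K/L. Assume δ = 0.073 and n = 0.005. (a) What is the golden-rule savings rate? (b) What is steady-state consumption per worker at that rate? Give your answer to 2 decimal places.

(a) s_gold = 0.21; (b) c_gold ≈ 1.03

Break-even investment rate: n + δ = 0.005 + 0.073 = 0.078.
For Cobb-Douglas, s_gold equals capital's share: s_gold = 0.21.
Setting f'(k) = n+δ gives 0.21·k^(0.21−1) = 0.078, hence k_gold = (0.21/0.078)^(1/0.79) ≈ 3.5032.
y_gold = 3.5032^0.21 ≈ 1.3012; c_gold = (1−0.21)·y_gold ≈ 1.0279.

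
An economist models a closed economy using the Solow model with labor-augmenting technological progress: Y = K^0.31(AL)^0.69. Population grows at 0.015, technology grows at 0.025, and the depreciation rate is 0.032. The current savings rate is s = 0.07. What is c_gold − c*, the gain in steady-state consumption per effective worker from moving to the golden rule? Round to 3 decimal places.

The effective depreciation rate is n + g + δ = 0.015 + 0.025 + 0.032 = 0.072.
Current steady state (s = 0.07): k* = (0.07/0.072)^(1/0.69) ≈ 0.9600, y* = 0.9600^0.31 ≈ 0.9874, c* = (1−0.07)·0.9874 ≈ 0.9183.
At the golden rule the marginal product of capital equals n+g+δ: 0.31·k^(0.31−1) = 0.072. Solving, k_gold = (0.31/0.072)^(1/0.69) ≈ 8.2963.
y_gold = 8.2963^0.31 ≈ 1.9269, c_gold = y_gold − 0.072·k_gold ≈ 1.3295.
Gain: Δc = 1.3295 − 0.9183 ≈ 0.4112.

Δc ≈ 0.411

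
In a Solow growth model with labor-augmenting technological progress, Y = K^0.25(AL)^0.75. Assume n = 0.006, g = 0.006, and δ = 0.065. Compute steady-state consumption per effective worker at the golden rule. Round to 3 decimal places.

The effective depreciation rate is n + g + δ = 0.006 + 0.006 + 0.065 = 0.077.
Maximizing c = f(k) − (n+g+δ)·k gives f'(k) = n+g+δ, i.e. 0.25·k^(0.25−1) = 0.077, so k_gold = (0.25/0.077)^(1/0.75) ≈ 4.8076.
y_gold = 4.8076^0.25 ≈ 1.4808.
c_gold = y_gold − (n+g+δ)·k_gold = 1.4808 − 0.077·4.8076 ≈ 1.1106.

c_gold ≈ 1.111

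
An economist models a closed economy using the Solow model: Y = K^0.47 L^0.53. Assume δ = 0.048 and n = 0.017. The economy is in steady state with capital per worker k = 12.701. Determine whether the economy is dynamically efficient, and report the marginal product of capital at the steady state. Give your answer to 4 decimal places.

dynamically efficient; MPK ≈ 0.1222

Capital per worker breaks even when investment replaces (n + δ)·k; here n + δ = 0.065.
MPK = 0.47·k^(0.47−1) = 0.47·12.701^(-0.53) ≈ 0.1222.
MPK > 0.065, so the economy is dynamically efficient (under-saving).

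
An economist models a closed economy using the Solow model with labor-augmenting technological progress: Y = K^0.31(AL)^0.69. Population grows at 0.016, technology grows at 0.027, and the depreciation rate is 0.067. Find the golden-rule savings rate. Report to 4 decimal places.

The effective depreciation rate is n + g + δ = 0.016 + 0.027 + 0.067 = 0.11.
At the golden rule MPK = n+g+δ, and in any Cobb-Douglas steady state s = (n+g+δ)·k/y = MPK·k/y = capital's share 0.31.

s_gold = 0.3100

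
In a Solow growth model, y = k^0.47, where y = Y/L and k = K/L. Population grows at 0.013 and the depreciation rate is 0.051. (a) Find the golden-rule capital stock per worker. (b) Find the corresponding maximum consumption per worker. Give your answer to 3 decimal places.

(a) k_gold ≈ 43.034; (b) c_gold ≈ 3.106

The effective depreciation rate is n + δ = 0.013 + 0.051 = 0.064.
At the golden rule the marginal product of capital equals n+δ: 0.47·k^(0.47−1) = 0.064. Solving, k_gold = (0.47/0.064)^(1/0.53) ≈ 43.0336.
y_gold = 43.0336^0.47 ≈ 5.8599; c_gold = y_gold − 0.064·k_gold ≈ 3.1057.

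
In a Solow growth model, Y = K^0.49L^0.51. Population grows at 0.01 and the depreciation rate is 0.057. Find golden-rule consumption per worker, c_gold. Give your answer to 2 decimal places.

n + δ = 0.01 + 0.057 = 0.067.
Golden rule sets MPK = n+δ: 0.49·k^(0.49−1) = 0.067, so k_gold = (0.49/0.067)^(1/0.51) ≈ 49.4715.
y_gold = 49.4715^0.49 ≈ 6.7645.
c_gold = y_gold − (n+δ)·k_gold = 6.7645 − 0.067·49.4715 ≈ 3.4499.

c_gold ≈ 3.45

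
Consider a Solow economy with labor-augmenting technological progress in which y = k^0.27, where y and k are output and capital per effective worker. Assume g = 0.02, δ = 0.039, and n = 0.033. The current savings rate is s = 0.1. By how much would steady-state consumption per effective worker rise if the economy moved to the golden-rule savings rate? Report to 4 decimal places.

n + g + δ = 0.033 + 0.02 + 0.039 = 0.092.
Current steady state (s = 0.1): k* = (0.1/0.092)^(1/0.73) ≈ 1.1210, y* = 1.1210^0.27 ≈ 1.0313, c* = (1−0.1)·1.0313 ≈ 0.9282.
At the golden rule the marginal product of capital equals n+g+δ: 0.27·k^(0.27−1) = 0.092. Solving, k_gold = (0.27/0.092)^(1/0.73) ≈ 4.3703.
y_gold = 4.3703^0.27 ≈ 1.4892, c_gold = y_gold − 0.092·k_gold ≈ 1.0871.
Gain: Δc = 1.0871 − 0.9282 ≈ 0.1589.

Δc ≈ 0.1589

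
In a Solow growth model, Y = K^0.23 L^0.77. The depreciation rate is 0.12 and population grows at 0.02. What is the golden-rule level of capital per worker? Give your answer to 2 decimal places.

k_gold ≈ 1.91

Break-even investment rate: n + δ = 0.02 + 0.12 = 0.14.
Setting f'(k) = n+δ gives 0.23·k^(0.23−1) = 0.14, hence k_gold = (0.23/0.14)^(1/0.77) ≈ 1.9055.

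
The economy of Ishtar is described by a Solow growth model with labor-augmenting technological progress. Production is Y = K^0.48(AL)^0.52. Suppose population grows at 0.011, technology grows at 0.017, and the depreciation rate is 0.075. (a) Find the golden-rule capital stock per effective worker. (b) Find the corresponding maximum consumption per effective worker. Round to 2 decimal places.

The effective depreciation rate is n + g + δ = 0.011 + 0.017 + 0.075 = 0.103.
At the golden rule the marginal product of capital equals n+g+δ: 0.48·k^(0.48−1) = 0.103. Solving, k_gold = (0.48/0.103)^(1/0.52) ≈ 19.2927.
y_gold = 19.2927^0.48 ≈ 4.1399; c_gold = y_gold − 0.103·k_gold ≈ 2.1527.

(a) k_gold ≈ 19.29; (b) c_gold ≈ 2.15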